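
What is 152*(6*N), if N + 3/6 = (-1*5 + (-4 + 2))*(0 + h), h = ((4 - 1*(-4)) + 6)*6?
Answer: -536712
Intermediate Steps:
h = 84 (h = ((4 + 4) + 6)*6 = (8 + 6)*6 = 14*6 = 84)
N = -1177/2 (N = -½ + (-1*5 + (-4 + 2))*(0 + 84) = -½ + (-5 - 2)*84 = -½ - 7*84 = -½ - 588 = -1177/2 ≈ -588.50)
152*(6*N) = 152*(6*(-1177/2)) = 152*(-3531) = -536712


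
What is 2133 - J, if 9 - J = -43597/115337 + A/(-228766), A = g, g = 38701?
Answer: 56027693949069/26385184142 ≈ 2123.5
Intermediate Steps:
A = 38701
J = 251903825817/26385184142 (J = 9 - (-43597/115337 + 38701/(-228766)) = 9 - (-43597*1/115337 + 38701*(-1/228766)) = 9 - (-43597/115337 - 38701/228766) = 9 - 1*(-14437168539/26385184142) = 9 + 14437168539/26385184142 = 251903825817/26385184142 ≈ 9.5472)
2133 - J = 2133 - 1*251903825817/26385184142 = 2133 - 251903825817/26385184142 = 56027693949069/26385184142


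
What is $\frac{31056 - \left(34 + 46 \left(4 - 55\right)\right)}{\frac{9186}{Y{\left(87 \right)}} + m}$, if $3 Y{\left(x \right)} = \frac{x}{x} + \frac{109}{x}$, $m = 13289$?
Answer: $\frac{76048}{58165} \approx 1.3075$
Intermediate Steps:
$Y{\left(x \right)} = \frac{1}{3} + \frac{109}{3 x}$ ($Y{\left(x \right)} = \frac{\frac{x}{x} + \frac{109}{x}}{3} = \frac{1 + \frac{109}{x}}{3} = \frac{1}{3} + \frac{109}{3 x}$)
$\frac{31056 - \left(34 + 46 \left(4 - 55\right)\right)}{\frac{9186}{Y{\left(87 \right)}} + m} = \frac{31056 - \left(34 + 46 \left(4 - 55\right)\right)}{\frac{9186}{\frac{1}{3} \cdot \frac{1}{87} \left(109 + 87\right)} + 13289} = \frac{31056 - \left(34 + 46 \left(4 - 55\right)\right)}{\frac{9186}{\frac{1}{3} \cdot \frac{1}{87} \cdot 196} + 13289} = \frac{31056 - -2312}{\frac{9186}{\frac{196}{261}} + 13289} = \frac{31056 + \left(2346 - 34\right)}{9186 \cdot \frac{261}{196} + 13289} = \frac{31056 + 2312}{\frac{1198773}{98} + 13289} = \frac{33368}{\frac{2501095}{98}} = 33368 \cdot \frac{98}{2501095} = \frac{76048}{58165}$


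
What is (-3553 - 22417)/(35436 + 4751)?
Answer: -3710/5741 ≈ -0.64623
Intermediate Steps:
(-3553 - 22417)/(35436 + 4751) = -25970/40187 = -25970*1/40187 = -3710/5741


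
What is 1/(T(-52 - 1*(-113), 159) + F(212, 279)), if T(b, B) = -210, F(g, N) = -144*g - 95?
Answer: -1/30833 ≈ -3.2433e-5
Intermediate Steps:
F(g, N) = -95 - 144*g
1/(T(-52 - 1*(-113), 159) + F(212, 279)) = 1/(-210 + (-95 - 144*212)) = 1/(-210 + (-95 - 30528)) = 1/(-210 - 30623) = 1/(-30833) = -1/30833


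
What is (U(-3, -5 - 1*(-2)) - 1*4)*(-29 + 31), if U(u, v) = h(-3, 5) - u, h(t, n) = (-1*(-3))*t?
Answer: -20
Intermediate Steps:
h(t, n) = 3*t
U(u, v) = -9 - u (U(u, v) = 3*(-3) - u = -9 - u)
(U(-3, -5 - 1*(-2)) - 1*4)*(-29 + 31) = ((-9 - 1*(-3)) - 1*4)*(-29 + 31) = ((-9 + 3) - 4)*2 = (-6 - 4)*2 = -10*2 = -20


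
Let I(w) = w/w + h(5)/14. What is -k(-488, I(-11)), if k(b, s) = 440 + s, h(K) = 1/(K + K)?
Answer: -61741/140 ≈ -441.01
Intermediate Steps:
h(K) = 1/(2*K)
I(w) = 141/140 (I(w) = w/w + ((½)/5)/14 = 1 + ((½)*(⅕))*(1/14) = 1 + (⅒)*(1/14) = 1 + 1/140 = 141/140)
-k(-488, I(-11)) = -(440 + 141/140) = -1*61741/140 = -61741/140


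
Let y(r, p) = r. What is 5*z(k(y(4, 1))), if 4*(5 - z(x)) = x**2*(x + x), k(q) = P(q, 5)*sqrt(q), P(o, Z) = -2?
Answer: 185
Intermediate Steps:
k(q) = -2*sqrt(q)
z(x) = 5 - x**3/2 (z(x) = 5 - x**2*(x + x)/4 = 5 - x**2*2*x/4 = 5 - x**3/2)
5*z(k(y(4, 1))) = 5*(5 - (-2*sqrt(4))**3/2) = 5*(5 - (-2*2)**3/2) = 5*(5 - 1/2*(-4)**3) = 5*(5 - 1/2*(-64)) = 5*(5 + 32) = 5*37 = 185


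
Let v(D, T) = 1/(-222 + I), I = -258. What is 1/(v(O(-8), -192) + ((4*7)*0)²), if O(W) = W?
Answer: -480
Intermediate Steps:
v(D, T) = -1/480 (v(D, T) = 1/(-222 - 258) = 1/(-480) = -1/480)
1/(v(O(-8), -192) + ((4*7)*0)²) = 1/(-1/480 + ((4*7)*0)²) = 1/(-1/480 + (28*0)²) = 1/(-1/480 + 0²) = 1/(-1/480 + 0) = 1/(-1/480) = -480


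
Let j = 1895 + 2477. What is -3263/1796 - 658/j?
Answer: -3861901/1963028 ≈ -1.9673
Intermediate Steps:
j = 4372
-3263/1796 - 658/j = -3263/1796 - 658/4372 = -3263*1/1796 - 658*1/4372 = -3263/1796 - 329/2186 = -3861901/1963028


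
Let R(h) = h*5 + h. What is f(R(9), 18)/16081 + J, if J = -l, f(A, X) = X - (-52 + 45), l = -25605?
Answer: 411754030/16081 ≈ 25605.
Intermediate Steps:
R(h) = 6*h (R(h) = 5*h + h = 6*h)
f(A, X) = 7 + X (f(A, X) = X - 1*(-7) = X + 7 = 7 + X)
J = 25605 (J = -1*(-25605) = 25605)
f(R(9), 18)/16081 + J = (7 + 18)/16081 + 25605 = 25*(1/16081) + 25605 = 25/16081 + 25605 = 411754030/16081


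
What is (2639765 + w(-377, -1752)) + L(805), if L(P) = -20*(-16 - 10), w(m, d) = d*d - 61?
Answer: 5709728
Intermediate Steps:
w(m, d) = -61 + d**2 (w(m, d) = d**2 - 61 = -61 + d**2)
L(P) = 520 (L(P) = -20*(-26) = 520)
(2639765 + w(-377, -1752)) + L(805) = (2639765 + (-61 + (-1752)**2)) + 520 = (2639765 + (-61 + 3069504)) + 520 = (2639765 + 3069443) + 520 = 5709208 + 520 = 5709728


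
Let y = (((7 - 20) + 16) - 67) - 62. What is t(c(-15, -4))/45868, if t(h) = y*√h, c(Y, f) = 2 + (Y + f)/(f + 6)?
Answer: -63*I*√30/45868 ≈ -0.007523*I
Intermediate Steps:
y = -126 (y = ((-13 + 16) - 67) - 62 = (3 - 67) - 62 = -64 - 62 = -126)
c(Y, f) = 2 + (Y + f)/(6 + f)
t(h) = -126*√h
t(c(-15, -4))/45868 = -126*√(12 - 15 + 3*(-4))/√(6 - 4)/45868 = -126*√2*√(12 - 15 - 12)/2*(1/45868) = -126*I*√30/2*(1/45868) = -63*I*√30*(1/45868) = -63*I*√30/45868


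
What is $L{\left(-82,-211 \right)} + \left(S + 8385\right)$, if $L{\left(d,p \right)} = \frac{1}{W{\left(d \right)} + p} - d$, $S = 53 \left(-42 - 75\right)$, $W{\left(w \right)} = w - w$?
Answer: $\frac{478125}{211} \approx 2266.0$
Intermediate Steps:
$W{\left(w \right)} = 0$
$S = -6201$ ($S = 53 \left(-117\right) = -6201$)
$L{\left(d,p \right)} = \frac{1}{p} - d$ ($L{\left(d,p \right)} = \frac{1}{0 + p} - d = \frac{1}{p} - d$)
$L{\left(-82,-211 \right)} + \left(S + 8385\right) = \left(\frac{1}{-211} - -82\right) + \left(-6201 + 8385\right) = \left(- \frac{1}{211} + 82\right) + 2184 = \frac{17301}{211} + 2184 = \frac{478125}{211}$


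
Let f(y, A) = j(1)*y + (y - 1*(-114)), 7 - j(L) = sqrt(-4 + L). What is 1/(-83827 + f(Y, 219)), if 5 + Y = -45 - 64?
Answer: -84625/7161429613 - 114*I*sqrt(3)/7161429613 ≈ -1.1817e-5 - 2.7572e-8*I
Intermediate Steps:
j(L) = 7 - sqrt(-4 + L)
Y = -114 (Y = -5 + (-45 - 64) = -5 - 109 = -114)
f(y, A) = 114 + y + y*(7 - I*sqrt(3)) (f(y, A) = (7 - sqrt(-4 + 1))*y + (y - 1*(-114)) = (7 - sqrt(-3))*y + (y + 114) = (7 - I*sqrt(3))*y + (114 + y) = y*(7 - I*sqrt(3)) + (114 + y) = 114 + y + y*(7 - I*sqrt(3)))
1/(-83827 + f(Y, 219)) = 1/(-83827 + (114 - 114 - 114*(7 - I*sqrt(3)))) = 1/(-83827 + (114 - 114 + (-798 + 114*I*sqrt(3)))) = 1/(-83827 + (-798 + 114*I*sqrt(3))) = 1/(-84625 + 114*I*sqrt(3))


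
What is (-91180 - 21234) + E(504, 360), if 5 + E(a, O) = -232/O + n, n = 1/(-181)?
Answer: -915658049/8145 ≈ -1.1242e+5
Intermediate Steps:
n = -1/181 ≈ -0.0055249
E(a, O) = -906/181 - 232/O (E(a, O) = -5 + (-232/O - 1/181) = -5 + (-1/181 - 232/O) = -906/181 - 232/O)
(-91180 - 21234) + E(504, 360) = (-91180 - 21234) + (-906/181 - 232/360) = -112414 + (-906/181 - 232*1/360) = -112414 + (-906/181 - 29/45) = -112414 - 46019/8145 = -915658049/8145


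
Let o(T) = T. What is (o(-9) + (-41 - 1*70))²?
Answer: 14400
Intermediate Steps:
(o(-9) + (-41 - 1*70))² = (-9 + (-41 - 1*70))² = (-9 + (-41 - 70))² = (-9 - 111)² = (-120)² = 14400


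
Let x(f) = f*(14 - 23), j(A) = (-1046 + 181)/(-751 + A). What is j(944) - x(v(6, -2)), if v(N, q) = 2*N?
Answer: 19979/193 ≈ 103.52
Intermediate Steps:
j(A) = -865/(-751 + A)
x(f) = -9*f (x(f) = f*(-9) = -9*f)
j(944) - x(v(6, -2)) = -865/(-751 + 944) - (-9)*2*6 = -865/193 - (-9)*12 = -865*1/193 - 1*(-108) = -865/193 + 108 = 19979/193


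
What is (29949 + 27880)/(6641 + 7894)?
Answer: 57829/14535 ≈ 3.9786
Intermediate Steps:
(29949 + 27880)/(6641 + 7894) = 57829/14535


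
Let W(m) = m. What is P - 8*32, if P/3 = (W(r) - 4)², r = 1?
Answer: -229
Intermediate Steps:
P = 27 (P = 3*(1 - 4)² = 3*(-3)² = 3*9 = 27)
P - 8*32 = 27 - 8*32 = 27 - 256 = -229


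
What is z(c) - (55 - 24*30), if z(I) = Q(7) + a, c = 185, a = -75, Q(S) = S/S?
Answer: 591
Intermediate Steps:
Q(S) = 1
z(I) = -74 (z(I) = 1 - 75 = -74)
z(c) - (55 - 24*30) = -74 - (55 - 24*30) = -74 - (55 - 720) = -74 - 1*(-665) = -74 + 665 = 591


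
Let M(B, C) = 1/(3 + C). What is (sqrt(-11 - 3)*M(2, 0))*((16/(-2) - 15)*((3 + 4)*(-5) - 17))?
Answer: 1196*I*sqrt(14)/3 ≈ 1491.7*I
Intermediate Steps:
(sqrt(-11 - 3)*M(2, 0))*((16/(-2) - 15)*((3 + 4)*(-5) - 17)) = (sqrt(-11 - 3)/(3 + 0))*((16/(-2) - 15)*((3 + 4)*(-5) - 17)) = (sqrt(-14)/3)*((16*(-1/2) - 15)*(7*(-5) - 17)) = ((I*sqrt(14))*(1/3))*((-8 - 15)*(-35 - 17)) = (I*sqrt(14)/3)*(-23*(-52)) = (I*sqrt(14)/3)*1196 = 1196*I*sqrt(14)/3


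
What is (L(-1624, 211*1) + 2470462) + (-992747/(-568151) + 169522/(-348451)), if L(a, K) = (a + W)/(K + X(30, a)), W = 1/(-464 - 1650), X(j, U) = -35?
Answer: 181970051932352344216331/73658545943754464 ≈ 2.4705e+6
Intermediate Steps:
W = -1/2114 (W = 1/(-2114) = -1/2114 ≈ -0.00047304)
L(a, K) = (-1/2114 + a)/(-35 + K) (L(a, K) = (a - 1/2114)/(K - 35) = (-1/2114 + a)/(-35 + K))
(L(-1624, 211*1) + 2470462) + (-992747/(-568151) + 169522/(-348451)) = ((-1/2114 - 1624)/(-35 + 211*1) + 2470462) + (-992747/(-568151) + 169522/(-348451)) = (-3433137/2114/(-35 + 211) + 2470462) + (-992747*(-1/568151) + 169522*(-1/348451)) = (-3433137/2114/176 + 2470462) + (992747/568151 - 169522/348451) = ((1/176)*(-3433137/2114) + 2470462) + 249609591075/197972784101 = (-3433137/372064 + 2470462) + 249609591075/197972784101 = 919166540431/372064 + 249609591075/197972784101 = 181970051932352344216331/73658545943754464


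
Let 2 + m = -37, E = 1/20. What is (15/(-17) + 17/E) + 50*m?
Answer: -27385/17 ≈ -1610.9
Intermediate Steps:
E = 1/20 ≈ 0.050000
m = -39 (m = -2 - 37 = -39)
(15/(-17) + 17/E) + 50*m = (15/(-17) + 17/(1/20)) + 50*(-39) = (15*(-1/17) + 17*20) - 1950 = (-15/17 + 340) - 1950 = 5765/17 - 1950 = -27385/17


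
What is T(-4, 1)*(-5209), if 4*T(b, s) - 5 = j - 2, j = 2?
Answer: -26045/4 ≈ -6511.3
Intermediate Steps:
T(b, s) = 5/4 (T(b, s) = 5/4 + (2 - 2)/4 = 5/4 + (¼)*0 = 5/4 + 0 = 5/4)
T(-4, 1)*(-5209) = (5/4)*(-5209) = -26045/4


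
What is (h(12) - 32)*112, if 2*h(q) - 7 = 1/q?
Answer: -9562/3 ≈ -3187.3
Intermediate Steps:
h(q) = 7/2 + 1/(2*q)
(h(12) - 32)*112 = ((1/2)*(1 + 7*12)/12 - 32)*112 = ((1/2)*(1/12)*(1 + 84) - 32)*112 = ((1/2)*(1/12)*85 - 32)*112 = (85/24 - 32)*112 = -683/24*112 = -9562/3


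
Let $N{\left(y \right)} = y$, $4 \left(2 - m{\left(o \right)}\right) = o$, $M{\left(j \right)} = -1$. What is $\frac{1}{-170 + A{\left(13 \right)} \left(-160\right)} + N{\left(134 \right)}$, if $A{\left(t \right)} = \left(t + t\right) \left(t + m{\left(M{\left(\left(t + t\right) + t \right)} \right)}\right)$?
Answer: $\frac{8523739}{63610} \approx 134.0$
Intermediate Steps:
$m{\left(o \right)} = 2 - \frac{o}{4}$
$A{\left(t \right)} = 2 t \left(\frac{9}{4} + t\right)$ ($A{\left(t \right)} = \left(t + t\right) \left(t + \left(2 - - \frac{1}{4}\right)\right) = 2 t \left(t + \left(2 + \frac{1}{4}\right)\right) = 2 t \left(t + \frac{9}{4}\right) = 2 t \left(\frac{9}{4} + t\right)$)
$\frac{1}{-170 + A{\left(13 \right)} \left(-160\right)} + N{\left(134 \right)} = \frac{1}{-170 + \frac{1}{2} \cdot 13 \left(9 + 4 \cdot 13\right) \left(-160\right)} + 134 = \frac{1}{-170 + \frac{1}{2} \cdot 13 \left(9 + 52\right) \left(-160\right)} + 134 = \frac{1}{-170 + \frac{1}{2} \cdot 13 \cdot 61 \left(-160\right)} + 134 = \frac{1}{-170 + \frac{793}{2} \left(-160\right)} + 134 = \frac{1}{-170 - 63440} + 134 = \frac{1}{-63610} + 134 = - \frac{1}{63610} + 134 = \frac{8523739}{63610}$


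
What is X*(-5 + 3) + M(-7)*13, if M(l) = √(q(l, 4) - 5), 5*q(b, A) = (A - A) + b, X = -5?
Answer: 10 + 52*I*√10/5 ≈ 10.0 + 32.888*I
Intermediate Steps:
q(b, A) = b/5 (q(b, A) = ((A - A) + b)/5 = (0 + b)/5 = b/5)
M(l) = √(-5 + l/5) (M(l) = √(l/5 - 5) = √(-5 + l/5))
X*(-5 + 3) + M(-7)*13 = -5*(-5 + 3) + (√(-125 + 5*(-7))/5)*13 = -5*(-2) + (√(-125 - 35)/5)*13 = 10 + (√(-160)/5)*13 = 10 + ((4*I*√10)/5)*13 = 10 + (4*I*√10/5)*13 = 10 + 52*I*√10/5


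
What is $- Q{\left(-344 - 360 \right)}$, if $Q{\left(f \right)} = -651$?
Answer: $651$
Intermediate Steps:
$- Q{\left(-344 - 360 \right)} = \left(-1\right) \left(-651\right) = 651$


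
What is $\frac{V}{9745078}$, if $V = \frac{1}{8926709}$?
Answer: $\frac{1}{86991475488302} \approx 1.1495 \cdot 10^{-14}$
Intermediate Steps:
$V = \frac{1}{8926709} \approx 1.1202 \cdot 10^{-7}$
$\frac{V}{9745078} = \frac{1}{8926709 \cdot 9745078} = \frac{1}{8926709} \cdot \frac{1}{9745078} = \frac{1}{86991475488302}$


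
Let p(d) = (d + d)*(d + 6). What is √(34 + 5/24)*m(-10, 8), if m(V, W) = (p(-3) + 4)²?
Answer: 49*√4926/3 ≈ 1146.4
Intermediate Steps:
p(d) = 2*d*(6 + d) (p(d) = (2*d)*(6 + d) = 2*d*(6 + d))
m(V, W) = 196 (m(V, W) = (2*(-3)*(6 - 3) + 4)² = (2*(-3)*3 + 4)² = (-18 + 4)² = (-14)² = 196)
√(34 + 5/24)*m(-10, 8) = √(34 + 5/24)*196 = √(821/24)*196 = (√4926/12)*196 = 49*√4926/3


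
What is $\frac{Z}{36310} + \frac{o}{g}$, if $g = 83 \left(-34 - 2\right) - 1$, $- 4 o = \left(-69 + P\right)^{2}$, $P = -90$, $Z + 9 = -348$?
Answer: $\frac{456842409}{217061180} \approx 2.1047$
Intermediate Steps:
$Z = -357$ ($Z = -9 - 348 = -357$)
$o = - \frac{25281}{4}$ ($o = - \frac{\left(-69 - 90\right)^{2}}{4} = - \frac{\left(-159\right)^{2}}{4} = \left(- \frac{1}{4}\right) 25281 = - \frac{25281}{4} \approx -6320.3$)
$g = -2989$ ($g = 83 \left(-36\right) - 1 = -2988 - 1 = -2989$)
$\frac{Z}{36310} + \frac{o}{g} = - \frac{357}{36310} - \frac{25281}{4 \left(-2989\right)} = \left(-357\right) \frac{1}{36310} - - \frac{25281}{11956} = - \frac{357}{36310} + \frac{25281}{11956} = \frac{456842409}{217061180}$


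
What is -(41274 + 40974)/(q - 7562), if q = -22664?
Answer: 41124/15113 ≈ 2.7211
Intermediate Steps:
-(41274 + 40974)/(q - 7562) = -(41274 + 40974)/(-22664 - 7562) = -82248/(-30226) = -82248*(-1)/30226 = -1*(-41124/15113) = 41124/15113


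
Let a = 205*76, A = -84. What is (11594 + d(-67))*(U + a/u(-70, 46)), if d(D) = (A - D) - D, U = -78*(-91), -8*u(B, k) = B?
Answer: 723674600/7 ≈ 1.0338e+8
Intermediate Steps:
u(B, k) = -B/8
a = 15580
U = 7098
d(D) = -84 - 2*D (d(D) = (-84 - D) - D = -84 - 2*D)
(11594 + d(-67))*(U + a/u(-70, 46)) = (11594 + (-84 - 2*(-67)))*(7098 + 15580/((-1/8*(-70)))) = (11594 + (-84 + 134))*(7098 + 15580/(35/4)) = (11594 + 50)*(7098 + 15580*(4/35)) = 11644*(7098 + 12464/7) = 11644*(62150/7) = 723674600/7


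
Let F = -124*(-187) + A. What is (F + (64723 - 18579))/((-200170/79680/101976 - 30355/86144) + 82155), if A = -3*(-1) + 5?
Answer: 37918067885429760/44925663467128349 ≈ 0.84402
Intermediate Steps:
A = 8 (A = 3 + 5 = 8)
F = 23196 (F = -124*(-187) + 8 = 23188 + 8 = 23196)
(F + (64723 - 18579))/((-200170/79680/101976 - 30355/86144) + 82155) = (23196 + (64723 - 18579))/((-200170/79680/101976 - 30355/86144) + 82155) = (23196 + 46144)/((-200170*1/79680*(1/101976) - 30355*1/86144) + 82155) = 69340/((-20017/7968*1/101976 - 30355/86144) + 82155) = 69340/((-20017/812544768 - 30355/86144) + 82155) = 69340/(-192707193571/546842628864 + 82155) = 69340/(44925663467128349/546842628864) = 69340*(546842628864/44925663467128349) = 37918067885429760/44925663467128349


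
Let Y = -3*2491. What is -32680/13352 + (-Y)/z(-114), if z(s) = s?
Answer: -4312709/63422 ≈ -68.000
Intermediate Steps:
Y = -7473
-32680/13352 + (-Y)/z(-114) = -32680/13352 - 1*(-7473)/(-114) = -32680*1/13352 + 7473*(-1/114) = -4085/1669 - 2491/38 = -4312709/63422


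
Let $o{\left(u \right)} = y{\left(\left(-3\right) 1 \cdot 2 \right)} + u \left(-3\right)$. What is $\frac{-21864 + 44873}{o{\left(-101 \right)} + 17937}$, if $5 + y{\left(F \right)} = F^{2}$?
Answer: $\frac{23009}{18271} \approx 1.2593$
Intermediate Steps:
$y{\left(F \right)} = -5 + F^{2}$
$o{\left(u \right)} = 31 - 3 u$ ($o{\left(u \right)} = \left(-5 + \left(\left(-3\right) 1 \cdot 2\right)^{2}\right) + u \left(-3\right) = \left(-5 + \left(\left(-3\right) 2\right)^{2}\right) - 3 u = \left(-5 + \left(-6\right)^{2}\right) - 3 u = \left(-5 + 36\right) - 3 u = 31 - 3 u$)
$\frac{-21864 + 44873}{o{\left(-101 \right)} + 17937} = \frac{-21864 + 44873}{\left(31 - -303\right) + 17937} = \frac{23009}{\left(31 + 303\right) + 17937} = \frac{23009}{334 + 17937} = \frac{23009}{18271}$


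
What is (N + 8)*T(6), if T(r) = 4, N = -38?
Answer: -120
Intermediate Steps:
(N + 8)*T(6) = (-38 + 8)*4 = -30*4 = -120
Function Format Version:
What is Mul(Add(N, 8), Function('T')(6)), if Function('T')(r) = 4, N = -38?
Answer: -120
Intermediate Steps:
Mul(Add(N, 8), Function('T')(6)) = Mul(Add(-38, 8), 4) = Mul(-30, 4) = -120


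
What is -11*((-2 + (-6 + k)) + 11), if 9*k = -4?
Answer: -253/9 ≈ -28.111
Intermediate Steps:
k = -4/9 (k = (1/9)*(-4) = -4/9 ≈ -0.44444)
-11*((-2 + (-6 + k)) + 11) = -11*((-2 + (-6 - 4/9)) + 11) = -11*((-2 - 58/9) + 11) = -11*(-76/9 + 11) = -11*23/9 = -253/9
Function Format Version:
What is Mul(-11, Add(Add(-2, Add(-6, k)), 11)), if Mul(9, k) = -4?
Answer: Rational(-253, 9) ≈ -28.111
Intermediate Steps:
k = Rational(-4, 9) (k = Mul(Rational(1, 9), -4) = Rational(-4, 9) ≈ -0.44444)
Mul(-11, Add(Add(-2, Add(-6, k)), 11)) = Mul(-11, Add(Add(-2, Add(-6, Rational(-4, 9))), 11)) = Mul(-11, Add(Add(-2, Rational(-58, 9)), 11)) = Mul(-11, Add(Rational(-76, 9), 11)) = Mul(-11, Rational(23, 9)) = Rational(-253, 9)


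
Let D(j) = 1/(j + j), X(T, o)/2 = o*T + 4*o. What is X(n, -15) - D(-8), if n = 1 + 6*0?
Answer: -2399/16 ≈ -149.94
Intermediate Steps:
n = 1 (n = 1 + 0 = 1)
X(T, o) = 8*o + 2*T*o (X(T, o) = 2*(o*T + 4*o) = 2*(T*o + 4*o) = 2*(4*o + T*o) = 8*o + 2*T*o)
D(j) = 1/(2*j)
X(n, -15) - D(-8) = 2*(-15)*(4 + 1) - 1/(2*(-8)) = 2*(-15)*5 - (-1)/(2*8) = -150 - 1*(-1/16) = -150 + 1/16 = -2399/16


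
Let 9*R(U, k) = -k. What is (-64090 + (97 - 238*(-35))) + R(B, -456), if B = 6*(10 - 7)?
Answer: -166837/3 ≈ -55612.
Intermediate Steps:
B = 18 (B = 6*3 = 18)
R(U, k) = -k/9 (R(U, k) = (-k)/9 = -k/9)
(-64090 + (97 - 238*(-35))) + R(B, -456) = (-64090 + (97 - 238*(-35))) - ⅑*(-456) = (-64090 + (97 + 8330)) + 152/3 = (-64090 + 8427) + 152/3 = -55663 + 152/3 = -166837/3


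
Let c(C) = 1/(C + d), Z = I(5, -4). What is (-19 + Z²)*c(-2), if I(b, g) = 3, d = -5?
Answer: 10/7 ≈ 1.4286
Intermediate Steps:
Z = 3
c(C) = 1/(-5 + C) (c(C) = 1/(C - 5) = 1/(-5 + C))
(-19 + Z²)*c(-2) = (-19 + 3²)/(-5 - 2) = (-19 + 9)/(-7) = -10*(-⅐) = 10/7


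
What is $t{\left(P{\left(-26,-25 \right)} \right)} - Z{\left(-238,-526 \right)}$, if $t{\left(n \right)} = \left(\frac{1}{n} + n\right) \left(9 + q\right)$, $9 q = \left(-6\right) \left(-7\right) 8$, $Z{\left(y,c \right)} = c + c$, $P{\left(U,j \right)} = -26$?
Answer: $- \frac{12047}{78} \approx -154.45$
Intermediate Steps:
$Z{\left(y,c \right)} = 2 c$
$q = \frac{112}{3}$ ($q = \frac{\left(-6\right) \left(-7\right) 8}{9} = \frac{42 \cdot 8}{9} = \frac{1}{9} \cdot 336 = \frac{112}{3} \approx 37.333$)
$t{\left(n \right)} = \frac{139 n}{3} + \frac{139}{3 n}$ ($t{\left(n \right)} = \left(\frac{1}{n} + n\right) \left(9 + \frac{112}{3}\right) = \left(n + \frac{1}{n}\right) \frac{139}{3} = \frac{139 n}{3} + \frac{139}{3 n}$)
$t{\left(P{\left(-26,-25 \right)} \right)} - Z{\left(-238,-526 \right)} = \frac{139 \left(1 + \left(-26\right)^{2}\right)}{3 \left(-26\right)} - 2 \left(-526\right) = \frac{139}{3} \left(- \frac{1}{26}\right) \left(1 + 676\right) - -1052 = \frac{139}{3} \left(- \frac{1}{26}\right) 677 + 1052 = - \frac{94103}{78} + 1052 = - \frac{12047}{78}$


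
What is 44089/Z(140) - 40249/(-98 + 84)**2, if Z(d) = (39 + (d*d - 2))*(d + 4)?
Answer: -28451145707/138558672 ≈ -205.34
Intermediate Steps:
Z(d) = (4 + d)*(37 + d**2) (Z(d) = (39 + (d**2 - 2))*(4 + d) = (39 + (-2 + d**2))*(4 + d) = (37 + d**2)*(4 + d) = (4 + d)*(37 + d**2))
44089/Z(140) - 40249/(-98 + 84)**2 = 44089/(148 + 140**3 + 4*140**2 + 37*140) - 40249/(-98 + 84)**2 = 44089/(148 + 2744000 + 4*19600 + 5180) - 40249/((-14)**2) = 44089/(148 + 2744000 + 78400 + 5180) - 40249/196 = 44089/2827728 - 40249*1/196 = 44089*(1/2827728) - 40249/196 = 44089/2827728 - 40249/196 = -28451145707/138558672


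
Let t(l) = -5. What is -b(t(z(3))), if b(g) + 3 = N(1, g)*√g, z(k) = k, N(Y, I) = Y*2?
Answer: 3 - 2*I*√5 ≈ 3.0 - 4.4721*I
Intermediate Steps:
N(Y, I) = 2*Y
b(g) = -3 + 2*√g (b(g) = -3 + (2*1)*√g = -3 + 2*√g)
-b(t(z(3))) = -(-3 + 2*√(-5)) = -(-3 + 2*(I*√5)) = -(-3 + 2*I*√5) = 3 - 2*I*√5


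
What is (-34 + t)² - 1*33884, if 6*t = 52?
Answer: -299180/9 ≈ -33242.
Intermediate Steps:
t = 26/3 (t = (⅙)*52 = 26/3 ≈ 8.6667)
(-34 + t)² - 1*33884 = (-34 + 26/3)² - 1*33884 = (-76/3)² - 33884 = 5776/9 - 33884 = -299180/9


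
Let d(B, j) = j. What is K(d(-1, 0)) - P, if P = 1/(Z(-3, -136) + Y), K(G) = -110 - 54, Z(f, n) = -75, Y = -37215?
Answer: -6115559/37290 ≈ -164.00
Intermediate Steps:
K(G) = -164
P = -1/37290 (P = 1/(-75 - 37215) = 1/(-37290) = -1/37290 ≈ -2.6817e-5)
K(d(-1, 0)) - P = -164 - 1*(-1/37290) = -164 + 1/37290 = -6115559/37290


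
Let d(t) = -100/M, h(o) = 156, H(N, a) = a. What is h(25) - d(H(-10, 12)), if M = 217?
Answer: 33952/217 ≈ 156.46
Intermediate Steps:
d(t) = -100/217
h(25) - d(H(-10, 12)) = 156 - 1*(-100/217) = 156 + 100/217 = 33952/217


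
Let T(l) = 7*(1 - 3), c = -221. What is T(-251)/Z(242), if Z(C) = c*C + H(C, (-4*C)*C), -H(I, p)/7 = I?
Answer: 7/27588 ≈ 0.00025373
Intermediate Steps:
T(l) = -14 (T(l) = 7*(-2) = -14)
H(I, p) = -7*I
Z(C) = -228*C (Z(C) = -221*C - 7*C = -228*C)
T(-251)/Z(242) = -14/((-228*242)) = -14/(-55176) = -14*(-1/55176) = 7/27588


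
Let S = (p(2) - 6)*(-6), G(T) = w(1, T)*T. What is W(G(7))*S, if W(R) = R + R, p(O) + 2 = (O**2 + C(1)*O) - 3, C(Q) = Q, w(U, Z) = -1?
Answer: -420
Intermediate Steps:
G(T) = -T
p(O) = -5 + O + O**2 (p(O) = -2 + ((O**2 + 1*O) - 3) = -2 + ((O**2 + O) - 3) = -2 + ((O + O**2) - 3) = -2 + (-3 + O + O**2) = -5 + O + O**2)
W(R) = 2*R
S = 30 (S = ((-5 + 2 + 2**2) - 6)*(-6) = ((-5 + 2 + 4) - 6)*(-6) = (1 - 6)*(-6) = -5*(-6) = 30)
W(G(7))*S = (2*(-1*7))*30 = (2*(-7))*30 = -14*30 = -420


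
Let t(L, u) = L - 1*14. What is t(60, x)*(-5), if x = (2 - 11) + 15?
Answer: -230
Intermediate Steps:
x = 6 (x = -9 + 15 = 6)
t(L, u) = -14 + L (t(L, u) = L - 14 = -14 + L)
t(60, x)*(-5) = (-14 + 60)*(-5) = 46*(-5) = -230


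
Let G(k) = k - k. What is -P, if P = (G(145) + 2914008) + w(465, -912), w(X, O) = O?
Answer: -2913096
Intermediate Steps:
G(k) = 0
P = 2913096 (P = (0 + 2914008) - 912 = 2914008 - 912 = 2913096)
-P = -1*2913096 = -2913096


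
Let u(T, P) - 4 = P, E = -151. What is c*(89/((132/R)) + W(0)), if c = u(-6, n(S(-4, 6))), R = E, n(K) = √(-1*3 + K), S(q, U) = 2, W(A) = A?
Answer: -13439/33 - 13439*I/132 ≈ -407.24 - 101.81*I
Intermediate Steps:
n(K) = √(-3 + K)
R = -151
u(T, P) = 4 + P
c = 4 + I (c = 4 + √(-3 + 2) = 4 + √(-1) = 4 + I ≈ 4.0 + 1.0*I)
c*(89/((132/R)) + W(0)) = (4 + I)*(89/((132/(-151))) + 0) = (4 + I)*(89/((132*(-1/151))) + 0) = (4 + I)*(89/(-132/151) + 0) = (4 + I)*(89*(-151/132) + 0) = (4 + I)*(-13439/132 + 0) = (4 + I)*(-13439/132) = -13439/33 - 13439*I/132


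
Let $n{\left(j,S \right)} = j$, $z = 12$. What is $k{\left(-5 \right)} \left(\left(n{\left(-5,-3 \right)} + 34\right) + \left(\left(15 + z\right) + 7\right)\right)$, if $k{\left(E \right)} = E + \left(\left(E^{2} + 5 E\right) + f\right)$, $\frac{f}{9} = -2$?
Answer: $-1449$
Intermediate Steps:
$f = -18$ ($f = 9 \left(-2\right) = -18$)
$k{\left(E \right)} = -18 + E^{2} + 6 E$ ($k{\left(E \right)} = E - \left(18 - E^{2} - 5 E\right) = E + \left(-18 + E^{2} + 5 E\right) = -18 + E^{2} + 6 E$)
$k{\left(-5 \right)} \left(\left(n{\left(-5,-3 \right)} + 34\right) + \left(\left(15 + z\right) + 7\right)\right) = \left(-18 + \left(-5\right)^{2} + 6 \left(-5\right)\right) \left(\left(-5 + 34\right) + \left(\left(15 + 12\right) + 7\right)\right) = \left(-18 + 25 - 30\right) \left(29 + \left(27 + 7\right)\right) = - 23 \left(29 + 34\right) = \left(-23\right) 63 = -1449$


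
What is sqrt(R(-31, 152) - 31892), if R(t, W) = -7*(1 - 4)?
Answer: I*sqrt(31871) ≈ 178.52*I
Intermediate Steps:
R(t, W) = 21 (R(t, W) = -7*(-3) = 21)
sqrt(R(-31, 152) - 31892) = sqrt(21 - 31892) = sqrt(-31871) = I*sqrt(31871)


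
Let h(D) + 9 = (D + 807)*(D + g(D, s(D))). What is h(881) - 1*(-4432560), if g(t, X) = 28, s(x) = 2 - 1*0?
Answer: 5966943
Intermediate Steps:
s(x) = 2 (s(x) = 2 + 0 = 2)
h(D) = -9 + (28 + D)*(807 + D) (h(D) = -9 + (D + 807)*(D + 28) = -9 + (807 + D)*(28 + D) = -9 + (28 + D)*(807 + D))
h(881) - 1*(-4432560) = (22587 + 881² + 835*881) - 1*(-4432560) = (22587 + 776161 + 735635) + 4432560 = 1534383 + 4432560 = 5966943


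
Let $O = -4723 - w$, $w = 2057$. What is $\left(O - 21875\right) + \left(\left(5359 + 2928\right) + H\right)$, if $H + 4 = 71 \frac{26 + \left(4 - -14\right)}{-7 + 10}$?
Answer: $- \frac{57992}{3} \approx -19331.0$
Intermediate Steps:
$H = \frac{3112}{3}$ ($H = -4 + 71 \frac{26 + \left(4 - -14\right)}{-7 + 10} = -4 + 71 \frac{26 + \left(4 + 14\right)}{3} = -4 + 71 \left(26 + 18\right) \frac{1}{3} = -4 + 71 \cdot 44 \cdot \frac{1}{3} = -4 + 71 \cdot \frac{44}{3} = -4 + \frac{3124}{3} = \frac{3112}{3} \approx 1037.3$)
$O = -6780$ ($O = -4723 - 2057 = -6780$)
$\left(O - 21875\right) + \left(\left(5359 + 2928\right) + H\right) = \left(-6780 - 21875\right) + \left(\left(5359 + 2928\right) + \frac{3112}{3}\right) = -28655 + \left(8287 + \frac{3112}{3}\right) = -28655 + \frac{27973}{3} = - \frac{57992}{3}$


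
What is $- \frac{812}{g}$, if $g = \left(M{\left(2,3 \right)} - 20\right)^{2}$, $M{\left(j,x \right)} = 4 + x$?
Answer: $- \frac{812}{169} \approx -4.8047$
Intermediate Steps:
$g = 169$ ($g = \left(\left(4 + 3\right) - 20\right)^{2} = \left(7 - 20\right)^{2} = \left(-13\right)^{2} = 169$)
$- \frac{812}{g} = - \frac{812}{169}$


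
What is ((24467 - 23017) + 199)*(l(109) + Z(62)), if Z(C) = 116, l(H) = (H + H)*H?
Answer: 39374822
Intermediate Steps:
l(H) = 2*H² (l(H) = (2*H)*H = 2*H²)
((24467 - 23017) + 199)*(l(109) + Z(62)) = ((24467 - 23017) + 199)*(2*109² + 116) = (1450 + 199)*(2*11881 + 116) = 1649*(23762 + 116) = 1649*23878 = 39374822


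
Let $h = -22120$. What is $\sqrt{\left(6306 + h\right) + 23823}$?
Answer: $\sqrt{8009} \approx 89.493$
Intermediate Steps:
$\sqrt{\left(6306 + h\right) + 23823} = \sqrt{\left(6306 - 22120\right) + 23823} = \sqrt{-15814 + 23823} = \sqrt{8009}$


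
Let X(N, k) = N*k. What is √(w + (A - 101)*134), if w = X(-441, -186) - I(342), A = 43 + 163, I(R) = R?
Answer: √95754 ≈ 309.44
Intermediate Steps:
A = 206
w = 81684 (w = -441*(-186) - 1*342 = 82026 - 342 = 81684)
√(w + (A - 101)*134) = √(81684 + (206 - 101)*134) = √(81684 + 105*134) = √(81684 + 14070) = √95754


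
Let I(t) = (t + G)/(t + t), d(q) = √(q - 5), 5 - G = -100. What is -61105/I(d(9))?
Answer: -244420/107 ≈ -2284.3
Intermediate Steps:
G = 105 (G = 5 - 1*(-100) = 5 + 100 = 105)
d(q) = √(-5 + q)
I(t) = (105 + t)/(2*t) (I(t) = (t + 105)/(t + t) = (105 + t)/((2*t)) = (105 + t)*(1/(2*t)) = (105 + t)/(2*t))
-61105/I(d(9)) = -61105*2*√(-5 + 9)/(105 + √(-5 + 9)) = -61105*4/(105 + √4) = -61105*4/(105 + 2) = -61105/((½)*(½)*107) = -61105/107/4 = -61105*4/107 = -244420/107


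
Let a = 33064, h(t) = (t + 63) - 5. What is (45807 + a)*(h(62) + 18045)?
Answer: 1432691715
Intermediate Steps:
h(t) = 58 + t (h(t) = (63 + t) - 5 = 58 + t)
(45807 + a)*(h(62) + 18045) = (45807 + 33064)*((58 + 62) + 18045) = 78871*(120 + 18045) = 78871*18165 = 1432691715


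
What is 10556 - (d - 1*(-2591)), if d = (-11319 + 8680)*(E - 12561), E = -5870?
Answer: -48631444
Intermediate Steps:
d = 48639409 (d = (-11319 + 8680)*(-5870 - 12561) = -2639*(-18431) = 48639409)
10556 - (d - 1*(-2591)) = 10556 - (48639409 - 1*(-2591)) = 10556 - (48639409 + 2591) = 10556 - 1*48642000 = 10556 - 48642000 = -48631444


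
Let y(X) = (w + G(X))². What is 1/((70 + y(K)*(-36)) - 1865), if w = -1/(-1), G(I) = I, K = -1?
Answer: -1/1795 ≈ -0.00055710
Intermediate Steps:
w = 1 (w = -1*(-1) = 1)
y(X) = (1 + X)²
1/((70 + y(K)*(-36)) - 1865) = 1/((70 + (1 - 1)²*(-36)) - 1865) = 1/((70 + 0²*(-36)) - 1865) = 1/((70 + 0*(-36)) - 1865) = 1/((70 + 0) - 1865) = 1/(70 - 1865) = 1/(-1795) = -1/1795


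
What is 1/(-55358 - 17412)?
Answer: -1/72770 ≈ -1.3742e-5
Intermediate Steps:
1/(-55358 - 17412) = 1/(-72770) = -1/72770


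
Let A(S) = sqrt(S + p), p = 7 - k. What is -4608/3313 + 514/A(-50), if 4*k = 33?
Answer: -4608/3313 - 1028*I*sqrt(205)/205 ≈ -1.3909 - 71.799*I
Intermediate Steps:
k = 33/4 (k = (1/4)*33 = 33/4 ≈ 8.2500)
p = -5/4 (p = 7 - 1*33/4 = 7 - 33/4 = -5/4 ≈ -1.2500)
A(S) = sqrt(-5/4 + S) (A(S) = sqrt(S - 5/4) = sqrt(-5/4 + S))
-4608/3313 + 514/A(-50) = -4608/3313 + 514/((sqrt(-5 + 4*(-50))/2)) = -4608*1/3313 + 514/((sqrt(-5 - 200)/2)) = -4608/3313 + 514/((sqrt(-205)/2)) = -4608/3313 + 514/(((I*sqrt(205))/2)) = -4608/3313 + 514/((I*sqrt(205)/2)) = -4608/3313 + 514*(-2*I*sqrt(205)/205) = -4608/3313 - 1028*I*sqrt(205)/205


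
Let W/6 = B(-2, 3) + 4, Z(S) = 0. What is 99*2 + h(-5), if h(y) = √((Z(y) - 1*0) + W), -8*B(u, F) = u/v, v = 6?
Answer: 198 + √97/2 ≈ 202.92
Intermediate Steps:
B(u, F) = -u/48 (B(u, F) = -u/(8*6) = -u/48)
W = 97/4 (W = 6*(-1/48*(-2) + 4) = 6*(1/24 + 4) = 6*(97/24) = 97/4 ≈ 24.250)
h(y) = √97/2 (h(y) = √((0 - 1*0) + 97/4) = √((0 + 0) + 97/4) = √(0 + 97/4) = √(97/4) = √97/2)
99*2 + h(-5) = 99*2 + √97/2 = 198 + √97/2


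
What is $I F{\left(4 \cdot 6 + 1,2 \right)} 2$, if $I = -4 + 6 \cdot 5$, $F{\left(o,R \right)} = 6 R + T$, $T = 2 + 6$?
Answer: $1040$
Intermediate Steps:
$T = 8$
$F{\left(o,R \right)} = 8 + 6 R$ ($F{\left(o,R \right)} = 6 R + 8 = 8 + 6 R$)
$I = 26$ ($I = -4 + 30 = 26$)
$I F{\left(4 \cdot 6 + 1,2 \right)} 2 = 26 \left(8 + 6 \cdot 2\right) 2 = 26 \left(8 + 12\right) 2 = 26 \cdot 20 \cdot 2 = 520 \cdot 2 = 1040$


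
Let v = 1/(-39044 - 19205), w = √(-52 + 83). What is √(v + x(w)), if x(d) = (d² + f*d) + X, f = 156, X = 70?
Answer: 2*√(85671871963 + 132324894039*√31)/58249 ≈ 31.138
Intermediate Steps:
w = √31 ≈ 5.5678
x(d) = 70 + d² + 156*d (x(d) = (d² + 156*d) + 70 = 70 + d² + 156*d)
v = -1/58249 (v = 1/(-58249) = -1/58249 ≈ -1.7168e-5)
√(v + x(w)) = √(-1/58249 + (70 + (√31)² + 156*√31)) = √(-1/58249 + (70 + 31 + 156*√31)) = √(-1/58249 + (101 + 156*√31)) = √(5883148/58249 + 156*√31)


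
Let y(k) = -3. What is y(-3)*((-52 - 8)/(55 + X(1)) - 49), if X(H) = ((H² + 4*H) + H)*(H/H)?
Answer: 9147/61 ≈ 149.95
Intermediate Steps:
X(H) = H² + 5*H (X(H) = (H² + 5*H)*1 = H² + 5*H)
y(-3)*((-52 - 8)/(55 + X(1)) - 49) = -3*((-52 - 8)/(55 + 1*(5 + 1)) - 49) = -3*(-60/(55 + 1*6) - 49) = -3*(-60/(55 + 6) - 49) = -3*(-60/61 - 49) = -3*(-3049/61) = 9147/61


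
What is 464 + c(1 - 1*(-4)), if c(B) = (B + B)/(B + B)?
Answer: 465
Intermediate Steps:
c(B) = 1 (c(B) = (2*B)/((2*B)) = (2*B)*(1/(2*B)) = 1)
464 + c(1 - 1*(-4)) = 464 + 1 = 465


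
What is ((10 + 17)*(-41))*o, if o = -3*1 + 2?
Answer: 1107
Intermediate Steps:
o = -1 (o = -3 + 2 = -1)
((10 + 17)*(-41))*o = ((10 + 17)*(-41))*(-1) = (27*(-41))*(-1) = -1107*(-1) = 1107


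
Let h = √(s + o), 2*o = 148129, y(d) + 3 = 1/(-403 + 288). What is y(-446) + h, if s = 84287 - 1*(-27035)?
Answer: -346/115 + 3*√82394/2 ≈ 427.56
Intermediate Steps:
y(d) = -346/115 (y(d) = -3 + 1/(-403 + 288) = -3 + 1/(-115) = -3 - 1/115 = -346/115)
o = 148129/2 (o = (½)*148129 = 148129/2 ≈ 74065.)
s = 111322 (s = 84287 + 27035 = 111322)
h = 3*√82394/2 (h = √(111322 + 148129/2) = √(370773/2) = 3*√82394/2 ≈ 430.57)
y(-446) + h = -346/115 + 3*√82394/2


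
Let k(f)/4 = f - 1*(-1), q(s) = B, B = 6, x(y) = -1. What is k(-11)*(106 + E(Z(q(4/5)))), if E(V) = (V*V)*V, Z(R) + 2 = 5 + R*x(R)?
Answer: -3160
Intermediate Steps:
q(s) = 6
k(f) = 4 + 4*f (k(f) = 4*(f - 1*(-1)) = 4*(f + 1) = 4*(1 + f) = 4 + 4*f)
Z(R) = 3 - R (Z(R) = -2 + (5 + R*(-1)) = -2 + (5 - R) = 3 - R)
E(V) = V³ (E(V) = V²*V = V³)
k(-11)*(106 + E(Z(q(4/5)))) = (4 + 4*(-11))*(106 + (3 - 1*6)³) = (4 - 44)*(106 + (3 - 6)³) = -40*(106 + (-3)³) = -40*(106 - 27) = -40*79 = -3160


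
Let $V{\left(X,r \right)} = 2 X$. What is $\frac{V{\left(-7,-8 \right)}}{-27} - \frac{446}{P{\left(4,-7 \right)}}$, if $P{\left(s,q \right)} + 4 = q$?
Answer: $\frac{12196}{297} \approx 41.064$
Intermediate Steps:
$P{\left(s,q \right)} = -4 + q$
$\frac{V{\left(-7,-8 \right)}}{-27} - \frac{446}{P{\left(4,-7 \right)}} = \frac{2 \left(-7\right)}{-27} - \frac{446}{-4 - 7} = \left(-14\right) \left(- \frac{1}{27}\right) - \frac{446}{-11} = \frac{14}{27} - - \frac{446}{11} = \frac{14}{27} + \frac{446}{11} = \frac{12196}{297}$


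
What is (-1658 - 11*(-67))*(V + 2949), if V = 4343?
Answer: -6715932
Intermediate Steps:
(-1658 - 11*(-67))*(V + 2949) = (-1658 - 11*(-67))*(4343 + 2949) = (-1658 + 737)*7292 = -921*7292 = -6715932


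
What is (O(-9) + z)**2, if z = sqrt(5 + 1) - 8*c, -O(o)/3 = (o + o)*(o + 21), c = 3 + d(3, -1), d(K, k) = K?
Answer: (600 + sqrt(6))**2 ≈ 3.6295e+5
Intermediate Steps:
c = 6 (c = 3 + 3 = 6)
O(o) = -6*o*(21 + o) (O(o) = -3*(o + o)*(o + 21) = -3*2*o*(21 + o) = -6*o*(21 + o))
z = -48 + sqrt(6) (z = sqrt(5 + 1) - 8*6 = sqrt(6) - 48 = -48 + sqrt(6) ≈ -45.551)
(O(-9) + z)**2 = (-6*(-9)*(21 - 9) + (-48 + sqrt(6)))**2 = (-6*(-9)*12 + (-48 + sqrt(6)))**2 = (648 + (-48 + sqrt(6)))**2 = (600 + sqrt(6))**2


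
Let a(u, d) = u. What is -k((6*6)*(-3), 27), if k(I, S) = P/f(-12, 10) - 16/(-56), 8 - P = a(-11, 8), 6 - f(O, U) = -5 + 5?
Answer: -145/42 ≈ -3.4524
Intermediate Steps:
f(O, U) = 6 (f(O, U) = 6 - (-5 + 5) = 6 - 1*0 = 6 + 0 = 6)
P = 19 (P = 8 - 1*(-11) = 8 + 11 = 19)
k(I, S) = 145/42 (k(I, S) = 19/6 - 16/(-56) = 19*(⅙) - 16*(-1/56) = 19/6 + 2/7 = 145/42)
-k((6*6)*(-3), 27) = -1*145/42 = -145/42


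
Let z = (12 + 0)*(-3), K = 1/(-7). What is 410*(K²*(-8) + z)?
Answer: -726520/49 ≈ -14827.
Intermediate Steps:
K = -⅐ (K = 1*(-⅐) = -⅐ ≈ -0.14286)
z = -36 (z = 12*(-3) = -36)
410*(K²*(-8) + z) = 410*((-⅐)²*(-8) - 36) = 410*((1/49)*(-8) - 36) = 410*(-8/49 - 36) = 410*(-1772/49) = -726520/49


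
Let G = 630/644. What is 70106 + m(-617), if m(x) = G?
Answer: 3224921/46 ≈ 70107.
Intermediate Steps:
G = 45/46 (G = 630*(1/644) = 45/46 ≈ 0.97826)
m(x) = 45/46
70106 + m(-617) = 70106 + 45/46 = 3224921/46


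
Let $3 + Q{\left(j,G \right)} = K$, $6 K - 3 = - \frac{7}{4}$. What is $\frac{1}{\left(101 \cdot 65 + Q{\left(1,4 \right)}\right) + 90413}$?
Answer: $\frac{24}{2327405} \approx 1.0312 \cdot 10^{-5}$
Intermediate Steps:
$K = \frac{5}{24}$ ($K = \frac{1}{2} + \frac{\left(-7\right) \frac{1}{4}}{6} = \frac{1}{2} + \frac{1}{6} \left(- \frac{7}{4}\right) = \frac{1}{2} - \frac{7}{24} = \frac{5}{24} \approx 0.20833$)
$Q{\left(j,G \right)} = - \frac{67}{24}$ ($Q{\left(j,G \right)} = -3 + \frac{5}{24} = - \frac{67}{24}$)
$\frac{1}{\left(101 \cdot 65 + Q{\left(1,4 \right)}\right) + 90413} = \frac{1}{\left(101 \cdot 65 - \frac{67}{24}\right) + 90413} = \frac{1}{\left(6565 - \frac{67}{24}\right) + 90413} = \frac{1}{\frac{157493}{24} + 90413} = \frac{1}{\frac{2327405}{24}} = \frac{24}{2327405}$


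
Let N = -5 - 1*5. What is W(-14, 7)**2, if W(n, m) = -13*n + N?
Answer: 29584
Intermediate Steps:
N = -10 (N = -5 - 5 = -10)
W(n, m) = -10 - 13*n (W(n, m) = -13*n - 10 = -10 - 13*n)
W(-14, 7)**2 = (-10 - 13*(-14))**2 = (-10 + 182)**2 = 172**2 = 29584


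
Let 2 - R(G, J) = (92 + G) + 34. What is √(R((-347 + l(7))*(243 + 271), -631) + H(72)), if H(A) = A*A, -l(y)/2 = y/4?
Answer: √185217 ≈ 430.37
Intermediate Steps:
l(y) = -y/2 (l(y) = -2*y/4 = -y/2)
R(G, J) = -124 - G (R(G, J) = 2 - ((92 + G) + 34) = 2 - (126 + G) = 2 + (-126 - G) = -124 - G)
H(A) = A²
√(R((-347 + l(7))*(243 + 271), -631) + H(72)) = √((-124 - (-347 - ½*7)*(243 + 271)) + 72²) = √((-124 - (-347 - 7/2)*514) + 5184) = √((-124 - (-701)*514/2) + 5184) = √((-124 - 1*(-180157)) + 5184) = √((-124 + 180157) + 5184) = √(180033 + 5184) = √185217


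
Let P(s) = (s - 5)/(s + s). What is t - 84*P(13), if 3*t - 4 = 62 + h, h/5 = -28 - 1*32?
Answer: -1350/13 ≈ -103.85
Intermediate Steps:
P(s) = (-5 + s)/(2*s) (P(s) = (-5 + s)/((2*s)) = (-5 + s)*(1/(2*s)) = (-5 + s)/(2*s))
h = -300 (h = 5*(-28 - 1*32) = 5*(-28 - 32) = 5*(-60) = -300)
t = -78 (t = 4/3 + (62 - 300)/3 = 4/3 + (⅓)*(-238) = 4/3 - 238/3 = -78)
t - 84*P(13) = -78 - 42*(-5 + 13)/13 = -78 - 42*8/13 = -78 - 84*4/13 = -78 - 336/13 = -1350/13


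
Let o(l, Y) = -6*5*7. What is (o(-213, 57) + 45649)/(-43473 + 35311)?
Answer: -45439/8162 ≈ -5.5671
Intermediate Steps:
o(l, Y) = -210 (o(l, Y) = -30*7 = -210)
(o(-213, 57) + 45649)/(-43473 + 35311) = (-210 + 45649)/(-43473 + 35311) = 45439/(-8162) = 45439*(-1/8162) = -45439/8162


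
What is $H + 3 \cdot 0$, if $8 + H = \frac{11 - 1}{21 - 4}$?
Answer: $- \frac{126}{17} \approx -7.4118$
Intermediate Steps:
$H = - \frac{126}{17}$ ($H = -8 + \frac{11 - 1}{21 - 4} = -8 + \frac{10}{17} = - \frac{126}{17} \approx -7.4118$)
$H + 3 \cdot 0 = - \frac{126}{17} + 3 \cdot 0 = - \frac{126}{17} + 0 = - \frac{126}{17}$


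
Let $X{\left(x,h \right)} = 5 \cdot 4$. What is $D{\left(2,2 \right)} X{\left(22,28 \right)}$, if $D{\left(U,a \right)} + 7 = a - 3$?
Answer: $-160$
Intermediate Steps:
$D{\left(U,a \right)} = -10 + a$ ($D{\left(U,a \right)} = -7 + \left(a - 3\right) = -7 + \left(-3 + a\right) = -10 + a$)
$X{\left(x,h \right)} = 20$
$D{\left(2,2 \right)} X{\left(22,28 \right)} = \left(-10 + 2\right) 20 = \left(-8\right) 20 = -160$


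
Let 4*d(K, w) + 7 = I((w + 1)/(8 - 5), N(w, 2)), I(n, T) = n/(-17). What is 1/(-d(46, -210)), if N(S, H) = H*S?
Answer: 51/37 ≈ 1.3784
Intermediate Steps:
I(n, T) = -n/17 (I(n, T) = n*(-1/17) = -n/17)
d(K, w) = -179/102 - w/204 (d(K, w) = -7/4 + (-(w + 1)/(17*(8 - 5)))/4 = -7/4 + (-(1 + w)/(17*3))/4 = -7/4 + (-(⅓ + w/3)/17)/4 = -7/4 + (-1/51 - w/51)/4 = -7/4 + (-1/204 - w/204) = -179/102 - w/204)
1/(-d(46, -210)) = 1/(-(-179/102 - 1/204*(-210))) = 1/(-(-179/102 + 35/34)) = 1/(-1*(-37/51)) = 1/(37/51) = 51/37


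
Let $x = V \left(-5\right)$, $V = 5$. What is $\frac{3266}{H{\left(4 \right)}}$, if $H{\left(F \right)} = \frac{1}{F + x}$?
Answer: $-68586$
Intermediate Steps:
$x = -25$ ($x = 5 \left(-5\right) = -25$)
$H{\left(F \right)} = \frac{1}{-25 + F}$ ($H{\left(F \right)} = \frac{1}{F - 25} = \frac{1}{-25 + F}$)
$\frac{3266}{H{\left(4 \right)}} = \frac{3266}{\frac{1}{-25 + 4}} = \frac{3266}{\frac{1}{-21}} = \frac{3266}{- \frac{1}{21}} = 3266 \left(-21\right) = -68586$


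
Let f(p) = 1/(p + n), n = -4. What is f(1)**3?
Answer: -1/27 ≈ -0.037037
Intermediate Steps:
f(p) = 1/(-4 + p) (f(p) = 1/(p - 4) = 1/(-4 + p))
f(1)**3 = (1/(-4 + 1))**3 = (1/(-3))**3 = (-1/3)**3 = -1/27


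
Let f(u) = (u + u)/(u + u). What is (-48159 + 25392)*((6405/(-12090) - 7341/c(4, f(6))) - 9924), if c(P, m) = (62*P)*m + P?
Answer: 2557123590247/11284 ≈ 2.2662e+8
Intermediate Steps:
f(u) = 1 (f(u) = (2*u)/((2*u)) = (2*u)*(1/(2*u)) = 1)
c(P, m) = P + 62*P*m (c(P, m) = 62*P*m + P = P + 62*P*m)
(-48159 + 25392)*((6405/(-12090) - 7341/c(4, f(6))) - 9924) = (-48159 + 25392)*((6405/(-12090) - 7341*1/(4*(1 + 62*1))) - 9924) = -22767*((6405*(-1/12090) - 7341*1/(4*(1 + 62))) - 9924) = -22767*((-427/806 - 7341/(4*63)) - 9924) = -22767*((-427/806 - 7341/252) - 9924) = -22767*((-427/806 - 7341*1/252) - 9924) = -22767*((-427/806 - 2447/84) - 9924) = -22767*(-1004075/33852 - 9924) = -22767*(-336951323/33852) = 2557123590247/11284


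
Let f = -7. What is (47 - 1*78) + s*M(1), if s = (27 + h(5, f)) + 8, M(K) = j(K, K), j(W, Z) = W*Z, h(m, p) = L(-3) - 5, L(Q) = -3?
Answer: -4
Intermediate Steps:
h(m, p) = -8 (h(m, p) = -3 - 5 = -8)
M(K) = K**2 (M(K) = K*K = K**2)
s = 27 (s = (27 - 8) + 8 = 19 + 8 = 27)
(47 - 1*78) + s*M(1) = (47 - 1*78) + 27*1**2 = (47 - 78) + 27*1 = -31 + 27 = -4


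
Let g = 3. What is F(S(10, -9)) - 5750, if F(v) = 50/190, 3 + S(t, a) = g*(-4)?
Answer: -109245/19 ≈ -5749.7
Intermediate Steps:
S(t, a) = -15 (S(t, a) = -3 + 3*(-4) = -3 - 12 = -15)
F(v) = 5/19 (F(v) = 50*(1/190) = 5/19)
F(S(10, -9)) - 5750 = 5/19 - 5750 = -109245/19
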